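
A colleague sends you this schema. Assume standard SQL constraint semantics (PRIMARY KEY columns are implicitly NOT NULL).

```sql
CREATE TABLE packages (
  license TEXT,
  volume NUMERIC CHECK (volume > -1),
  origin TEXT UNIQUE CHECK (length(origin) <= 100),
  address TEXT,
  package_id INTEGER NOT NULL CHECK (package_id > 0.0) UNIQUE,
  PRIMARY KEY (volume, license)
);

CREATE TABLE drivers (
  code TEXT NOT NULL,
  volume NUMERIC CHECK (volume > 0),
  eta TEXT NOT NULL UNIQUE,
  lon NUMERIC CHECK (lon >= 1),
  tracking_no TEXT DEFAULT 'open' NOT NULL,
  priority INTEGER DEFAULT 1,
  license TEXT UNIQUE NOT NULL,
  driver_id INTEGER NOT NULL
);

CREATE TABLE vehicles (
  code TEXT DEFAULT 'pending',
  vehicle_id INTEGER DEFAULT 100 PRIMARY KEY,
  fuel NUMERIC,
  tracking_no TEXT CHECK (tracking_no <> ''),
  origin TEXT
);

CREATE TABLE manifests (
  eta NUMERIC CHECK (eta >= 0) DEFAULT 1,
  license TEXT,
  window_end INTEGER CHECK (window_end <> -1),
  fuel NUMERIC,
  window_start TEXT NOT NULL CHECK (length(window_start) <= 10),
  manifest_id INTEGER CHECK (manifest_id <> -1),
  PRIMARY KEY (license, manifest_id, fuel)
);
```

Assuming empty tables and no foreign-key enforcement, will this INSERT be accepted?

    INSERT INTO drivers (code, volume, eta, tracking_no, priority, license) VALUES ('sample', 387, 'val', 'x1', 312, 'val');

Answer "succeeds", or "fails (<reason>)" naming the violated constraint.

driver_id is omitted from the column list and has no DEFAULT, so it would receive NULL.
But driver_id is declared NOT NULL.

fails (NOT NULL on driver_id)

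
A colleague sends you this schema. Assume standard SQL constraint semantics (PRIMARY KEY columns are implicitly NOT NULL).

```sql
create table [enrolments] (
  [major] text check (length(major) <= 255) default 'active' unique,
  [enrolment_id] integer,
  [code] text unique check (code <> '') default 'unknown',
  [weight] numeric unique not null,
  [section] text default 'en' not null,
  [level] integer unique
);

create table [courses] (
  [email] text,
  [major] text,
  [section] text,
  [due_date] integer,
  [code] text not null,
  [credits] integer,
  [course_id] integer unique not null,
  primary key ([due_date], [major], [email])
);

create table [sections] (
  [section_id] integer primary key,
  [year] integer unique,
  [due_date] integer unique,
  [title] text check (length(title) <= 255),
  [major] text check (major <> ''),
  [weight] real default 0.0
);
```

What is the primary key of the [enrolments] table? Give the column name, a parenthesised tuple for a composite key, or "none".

No column is declared PRIMARY KEY inline, and there is no table-level PRIMARY KEY clause in enrolments.

none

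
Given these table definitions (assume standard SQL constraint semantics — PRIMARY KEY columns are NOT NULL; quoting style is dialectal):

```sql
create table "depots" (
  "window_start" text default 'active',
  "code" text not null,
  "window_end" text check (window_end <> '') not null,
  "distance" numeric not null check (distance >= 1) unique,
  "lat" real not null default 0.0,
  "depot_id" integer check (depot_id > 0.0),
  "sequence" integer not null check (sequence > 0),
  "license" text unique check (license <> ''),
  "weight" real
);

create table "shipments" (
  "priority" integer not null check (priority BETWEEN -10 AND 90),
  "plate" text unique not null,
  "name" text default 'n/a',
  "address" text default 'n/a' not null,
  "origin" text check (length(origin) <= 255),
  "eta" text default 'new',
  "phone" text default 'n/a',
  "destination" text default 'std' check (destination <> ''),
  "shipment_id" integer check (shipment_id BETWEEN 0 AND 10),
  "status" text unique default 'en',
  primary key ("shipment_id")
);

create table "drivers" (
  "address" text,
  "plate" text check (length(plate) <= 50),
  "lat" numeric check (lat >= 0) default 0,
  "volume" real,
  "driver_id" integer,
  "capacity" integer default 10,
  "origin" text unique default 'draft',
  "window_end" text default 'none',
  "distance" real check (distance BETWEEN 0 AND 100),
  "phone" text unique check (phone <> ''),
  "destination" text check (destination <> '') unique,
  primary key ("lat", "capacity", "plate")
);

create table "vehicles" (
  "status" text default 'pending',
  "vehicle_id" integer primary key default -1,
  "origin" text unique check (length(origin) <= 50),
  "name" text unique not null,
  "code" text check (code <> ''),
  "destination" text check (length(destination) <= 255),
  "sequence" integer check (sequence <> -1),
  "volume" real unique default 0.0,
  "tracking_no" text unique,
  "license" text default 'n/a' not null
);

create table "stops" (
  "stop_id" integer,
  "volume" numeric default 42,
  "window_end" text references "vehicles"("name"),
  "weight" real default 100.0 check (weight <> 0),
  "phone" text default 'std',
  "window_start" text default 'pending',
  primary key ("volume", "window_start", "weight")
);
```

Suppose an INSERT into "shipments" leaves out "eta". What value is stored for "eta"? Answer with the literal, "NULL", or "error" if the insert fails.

eta has an explicit DEFAULT 'new'.
When the column is omitted from an INSERT, that default is used.

'new'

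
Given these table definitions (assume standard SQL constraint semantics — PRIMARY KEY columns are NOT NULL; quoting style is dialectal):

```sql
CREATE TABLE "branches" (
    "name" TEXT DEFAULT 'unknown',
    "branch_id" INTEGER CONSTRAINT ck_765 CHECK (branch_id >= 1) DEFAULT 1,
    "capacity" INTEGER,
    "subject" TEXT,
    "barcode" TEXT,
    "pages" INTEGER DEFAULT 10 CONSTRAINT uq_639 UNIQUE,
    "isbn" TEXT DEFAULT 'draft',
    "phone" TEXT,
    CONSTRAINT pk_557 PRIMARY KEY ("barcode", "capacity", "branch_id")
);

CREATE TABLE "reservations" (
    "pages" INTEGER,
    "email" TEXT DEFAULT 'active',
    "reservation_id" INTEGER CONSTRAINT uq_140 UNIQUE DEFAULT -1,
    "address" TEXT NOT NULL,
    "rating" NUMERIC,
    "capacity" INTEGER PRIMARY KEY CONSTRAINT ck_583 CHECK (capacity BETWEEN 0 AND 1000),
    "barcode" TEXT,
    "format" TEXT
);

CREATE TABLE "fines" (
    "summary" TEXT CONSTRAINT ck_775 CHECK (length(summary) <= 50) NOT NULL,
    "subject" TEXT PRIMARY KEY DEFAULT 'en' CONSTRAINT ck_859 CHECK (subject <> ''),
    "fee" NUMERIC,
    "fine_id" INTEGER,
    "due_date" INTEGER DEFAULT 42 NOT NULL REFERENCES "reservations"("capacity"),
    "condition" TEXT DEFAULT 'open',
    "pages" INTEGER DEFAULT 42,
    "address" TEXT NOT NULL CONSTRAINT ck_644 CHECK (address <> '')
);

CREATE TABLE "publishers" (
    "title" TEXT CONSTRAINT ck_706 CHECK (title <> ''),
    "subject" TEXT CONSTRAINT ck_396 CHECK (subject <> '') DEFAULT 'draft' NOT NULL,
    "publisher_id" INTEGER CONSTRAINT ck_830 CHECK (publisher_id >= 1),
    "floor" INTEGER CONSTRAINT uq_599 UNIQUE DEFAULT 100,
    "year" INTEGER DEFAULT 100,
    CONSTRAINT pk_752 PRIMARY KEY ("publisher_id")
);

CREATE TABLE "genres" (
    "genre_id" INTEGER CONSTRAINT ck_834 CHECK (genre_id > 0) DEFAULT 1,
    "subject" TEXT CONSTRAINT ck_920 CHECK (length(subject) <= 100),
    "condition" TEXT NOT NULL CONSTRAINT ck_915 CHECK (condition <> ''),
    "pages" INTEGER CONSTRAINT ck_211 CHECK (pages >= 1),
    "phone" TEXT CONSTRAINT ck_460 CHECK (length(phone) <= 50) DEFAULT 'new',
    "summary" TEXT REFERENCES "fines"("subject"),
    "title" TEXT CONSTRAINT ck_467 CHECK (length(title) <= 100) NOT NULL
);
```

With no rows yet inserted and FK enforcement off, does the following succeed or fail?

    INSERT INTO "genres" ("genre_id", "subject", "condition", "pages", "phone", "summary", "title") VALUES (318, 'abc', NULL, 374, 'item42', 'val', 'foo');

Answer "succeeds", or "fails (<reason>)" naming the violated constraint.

condition is explicitly set to NULL, but condition is declared NOT NULL.

fails (NOT NULL on condition)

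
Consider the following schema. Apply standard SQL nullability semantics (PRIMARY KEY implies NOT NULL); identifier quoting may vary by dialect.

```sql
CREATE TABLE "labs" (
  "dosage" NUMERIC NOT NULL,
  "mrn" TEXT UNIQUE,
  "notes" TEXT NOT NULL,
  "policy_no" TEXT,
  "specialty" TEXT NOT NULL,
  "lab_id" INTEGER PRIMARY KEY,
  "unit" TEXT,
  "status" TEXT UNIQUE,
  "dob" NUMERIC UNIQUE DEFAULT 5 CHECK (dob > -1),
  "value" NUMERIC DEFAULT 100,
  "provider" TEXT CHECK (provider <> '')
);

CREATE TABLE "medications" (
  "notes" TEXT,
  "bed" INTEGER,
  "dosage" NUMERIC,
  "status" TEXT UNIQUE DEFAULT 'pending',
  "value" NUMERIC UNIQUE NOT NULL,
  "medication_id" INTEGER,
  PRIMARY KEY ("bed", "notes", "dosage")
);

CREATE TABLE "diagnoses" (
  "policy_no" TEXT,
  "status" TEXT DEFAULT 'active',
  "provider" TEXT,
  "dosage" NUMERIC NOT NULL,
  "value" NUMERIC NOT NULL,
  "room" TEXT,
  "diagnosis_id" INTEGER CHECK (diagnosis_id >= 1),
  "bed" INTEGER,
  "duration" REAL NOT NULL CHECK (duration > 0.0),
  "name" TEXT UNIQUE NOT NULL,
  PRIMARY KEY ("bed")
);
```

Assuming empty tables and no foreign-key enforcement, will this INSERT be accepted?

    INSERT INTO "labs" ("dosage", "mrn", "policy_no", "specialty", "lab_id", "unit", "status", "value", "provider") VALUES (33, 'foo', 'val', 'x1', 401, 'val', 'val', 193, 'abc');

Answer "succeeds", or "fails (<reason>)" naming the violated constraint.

fails (NOT NULL on notes)

notes is omitted from the column list and has no DEFAULT, so it would receive NULL.
But notes is declared NOT NULL.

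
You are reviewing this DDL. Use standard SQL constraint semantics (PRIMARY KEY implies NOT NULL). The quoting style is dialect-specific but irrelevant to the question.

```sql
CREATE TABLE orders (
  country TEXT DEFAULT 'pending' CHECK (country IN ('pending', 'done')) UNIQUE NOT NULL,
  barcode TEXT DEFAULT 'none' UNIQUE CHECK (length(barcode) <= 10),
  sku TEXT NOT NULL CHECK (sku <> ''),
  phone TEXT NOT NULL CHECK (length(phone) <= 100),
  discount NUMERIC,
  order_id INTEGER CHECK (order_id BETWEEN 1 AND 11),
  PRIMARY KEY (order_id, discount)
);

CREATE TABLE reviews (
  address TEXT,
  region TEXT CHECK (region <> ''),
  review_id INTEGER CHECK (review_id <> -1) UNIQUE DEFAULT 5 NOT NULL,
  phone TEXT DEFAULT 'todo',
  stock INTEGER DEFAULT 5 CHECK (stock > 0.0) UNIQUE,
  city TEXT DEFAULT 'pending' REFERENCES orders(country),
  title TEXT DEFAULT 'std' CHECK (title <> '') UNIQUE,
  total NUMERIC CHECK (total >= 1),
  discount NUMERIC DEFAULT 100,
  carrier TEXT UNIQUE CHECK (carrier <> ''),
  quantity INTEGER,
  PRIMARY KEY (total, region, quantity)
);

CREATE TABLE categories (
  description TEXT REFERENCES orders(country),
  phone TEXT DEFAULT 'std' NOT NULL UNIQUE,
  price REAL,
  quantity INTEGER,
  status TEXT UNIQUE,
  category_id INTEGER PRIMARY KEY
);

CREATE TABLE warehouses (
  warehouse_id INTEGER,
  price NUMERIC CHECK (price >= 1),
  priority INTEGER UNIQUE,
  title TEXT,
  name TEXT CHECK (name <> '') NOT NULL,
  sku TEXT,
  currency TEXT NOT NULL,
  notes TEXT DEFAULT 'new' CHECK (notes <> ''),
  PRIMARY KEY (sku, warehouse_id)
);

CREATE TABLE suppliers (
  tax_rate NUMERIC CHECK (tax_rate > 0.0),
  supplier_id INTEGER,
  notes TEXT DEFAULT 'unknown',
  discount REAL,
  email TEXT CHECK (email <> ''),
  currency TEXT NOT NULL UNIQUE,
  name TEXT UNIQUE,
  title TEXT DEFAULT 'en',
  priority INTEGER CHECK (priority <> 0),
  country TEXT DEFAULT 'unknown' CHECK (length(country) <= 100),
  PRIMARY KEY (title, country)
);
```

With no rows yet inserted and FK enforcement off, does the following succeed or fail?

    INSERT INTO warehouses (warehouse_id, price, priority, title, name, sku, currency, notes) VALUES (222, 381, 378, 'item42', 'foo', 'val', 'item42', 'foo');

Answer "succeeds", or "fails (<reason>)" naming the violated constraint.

succeeds

NOT NULL columns: currency is supplied; name is supplied; sku is supplied; warehouse_id is supplied.
CHECK constraints: 381 satisfies (price >= 1); 'foo' satisfies (name <> ''); 'foo' satisfies (notes <> '').
No constraint is violated.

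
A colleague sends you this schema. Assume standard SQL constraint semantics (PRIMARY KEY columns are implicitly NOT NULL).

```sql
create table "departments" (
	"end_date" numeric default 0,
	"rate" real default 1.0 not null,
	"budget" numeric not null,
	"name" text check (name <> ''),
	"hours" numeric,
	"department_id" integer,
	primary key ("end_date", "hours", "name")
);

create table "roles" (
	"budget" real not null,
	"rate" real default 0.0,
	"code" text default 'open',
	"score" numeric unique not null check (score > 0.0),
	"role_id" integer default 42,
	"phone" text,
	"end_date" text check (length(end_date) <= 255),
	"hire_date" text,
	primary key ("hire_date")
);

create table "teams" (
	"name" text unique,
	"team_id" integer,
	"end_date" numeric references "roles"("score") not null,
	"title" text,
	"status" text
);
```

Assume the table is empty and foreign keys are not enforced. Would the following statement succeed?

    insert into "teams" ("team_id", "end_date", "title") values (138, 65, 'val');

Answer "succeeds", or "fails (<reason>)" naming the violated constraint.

NOT NULL columns: end_date is supplied.
No constraint is violated.

succeeds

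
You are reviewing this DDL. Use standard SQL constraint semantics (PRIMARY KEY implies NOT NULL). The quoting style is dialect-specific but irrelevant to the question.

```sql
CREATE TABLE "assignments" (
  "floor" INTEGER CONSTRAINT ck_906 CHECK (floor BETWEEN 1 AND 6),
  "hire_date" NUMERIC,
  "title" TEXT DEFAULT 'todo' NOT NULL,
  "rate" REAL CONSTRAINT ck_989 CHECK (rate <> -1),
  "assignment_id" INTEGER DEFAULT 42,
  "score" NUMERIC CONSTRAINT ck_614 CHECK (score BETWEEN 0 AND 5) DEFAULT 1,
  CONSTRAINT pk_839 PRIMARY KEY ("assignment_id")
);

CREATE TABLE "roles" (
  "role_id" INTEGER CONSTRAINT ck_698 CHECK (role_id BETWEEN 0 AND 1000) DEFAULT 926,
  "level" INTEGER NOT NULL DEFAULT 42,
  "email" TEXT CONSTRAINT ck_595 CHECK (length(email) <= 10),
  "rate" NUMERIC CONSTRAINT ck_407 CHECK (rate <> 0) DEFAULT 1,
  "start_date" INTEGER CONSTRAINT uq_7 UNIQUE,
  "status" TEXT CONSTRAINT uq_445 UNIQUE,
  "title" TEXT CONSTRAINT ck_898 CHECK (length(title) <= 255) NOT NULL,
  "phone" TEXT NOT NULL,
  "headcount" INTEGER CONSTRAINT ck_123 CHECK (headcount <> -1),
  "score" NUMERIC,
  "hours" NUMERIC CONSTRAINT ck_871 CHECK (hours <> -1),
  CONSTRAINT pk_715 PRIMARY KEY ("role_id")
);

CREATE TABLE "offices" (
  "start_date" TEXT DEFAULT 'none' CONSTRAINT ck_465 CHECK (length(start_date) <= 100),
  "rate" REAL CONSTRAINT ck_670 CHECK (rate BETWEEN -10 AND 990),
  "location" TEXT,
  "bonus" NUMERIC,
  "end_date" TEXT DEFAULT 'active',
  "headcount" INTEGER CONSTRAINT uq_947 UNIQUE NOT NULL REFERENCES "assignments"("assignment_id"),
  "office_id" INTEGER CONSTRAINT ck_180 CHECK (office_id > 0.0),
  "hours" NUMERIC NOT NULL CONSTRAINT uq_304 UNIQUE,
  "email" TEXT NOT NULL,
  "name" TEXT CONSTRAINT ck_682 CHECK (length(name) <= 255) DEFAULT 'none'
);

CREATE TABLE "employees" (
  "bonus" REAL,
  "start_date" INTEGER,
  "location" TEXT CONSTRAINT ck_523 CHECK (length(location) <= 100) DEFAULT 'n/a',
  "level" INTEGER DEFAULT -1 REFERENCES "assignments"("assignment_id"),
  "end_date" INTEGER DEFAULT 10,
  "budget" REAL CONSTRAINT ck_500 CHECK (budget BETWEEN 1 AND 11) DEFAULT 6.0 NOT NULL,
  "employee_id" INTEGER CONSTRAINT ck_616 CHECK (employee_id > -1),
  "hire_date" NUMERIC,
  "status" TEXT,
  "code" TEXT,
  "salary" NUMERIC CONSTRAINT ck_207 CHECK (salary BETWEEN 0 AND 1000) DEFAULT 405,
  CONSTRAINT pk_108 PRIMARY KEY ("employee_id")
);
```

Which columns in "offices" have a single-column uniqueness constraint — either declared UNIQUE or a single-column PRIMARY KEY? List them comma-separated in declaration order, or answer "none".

headcount, hours

- start_date: no UNIQUE or single-column PK constraint.
- rate: no UNIQUE or single-column PK constraint.
- location: no UNIQUE or single-column PK constraint.
- bonus: no UNIQUE or single-column PK constraint.
- end_date: no UNIQUE or single-column PK constraint.
- headcount: declared UNIQUE → unique.
- office_id: no UNIQUE or single-column PK constraint.
- hours: declared UNIQUE → unique.
- email: no UNIQUE or single-column PK constraint.
- name: no UNIQUE or single-column PK constraint.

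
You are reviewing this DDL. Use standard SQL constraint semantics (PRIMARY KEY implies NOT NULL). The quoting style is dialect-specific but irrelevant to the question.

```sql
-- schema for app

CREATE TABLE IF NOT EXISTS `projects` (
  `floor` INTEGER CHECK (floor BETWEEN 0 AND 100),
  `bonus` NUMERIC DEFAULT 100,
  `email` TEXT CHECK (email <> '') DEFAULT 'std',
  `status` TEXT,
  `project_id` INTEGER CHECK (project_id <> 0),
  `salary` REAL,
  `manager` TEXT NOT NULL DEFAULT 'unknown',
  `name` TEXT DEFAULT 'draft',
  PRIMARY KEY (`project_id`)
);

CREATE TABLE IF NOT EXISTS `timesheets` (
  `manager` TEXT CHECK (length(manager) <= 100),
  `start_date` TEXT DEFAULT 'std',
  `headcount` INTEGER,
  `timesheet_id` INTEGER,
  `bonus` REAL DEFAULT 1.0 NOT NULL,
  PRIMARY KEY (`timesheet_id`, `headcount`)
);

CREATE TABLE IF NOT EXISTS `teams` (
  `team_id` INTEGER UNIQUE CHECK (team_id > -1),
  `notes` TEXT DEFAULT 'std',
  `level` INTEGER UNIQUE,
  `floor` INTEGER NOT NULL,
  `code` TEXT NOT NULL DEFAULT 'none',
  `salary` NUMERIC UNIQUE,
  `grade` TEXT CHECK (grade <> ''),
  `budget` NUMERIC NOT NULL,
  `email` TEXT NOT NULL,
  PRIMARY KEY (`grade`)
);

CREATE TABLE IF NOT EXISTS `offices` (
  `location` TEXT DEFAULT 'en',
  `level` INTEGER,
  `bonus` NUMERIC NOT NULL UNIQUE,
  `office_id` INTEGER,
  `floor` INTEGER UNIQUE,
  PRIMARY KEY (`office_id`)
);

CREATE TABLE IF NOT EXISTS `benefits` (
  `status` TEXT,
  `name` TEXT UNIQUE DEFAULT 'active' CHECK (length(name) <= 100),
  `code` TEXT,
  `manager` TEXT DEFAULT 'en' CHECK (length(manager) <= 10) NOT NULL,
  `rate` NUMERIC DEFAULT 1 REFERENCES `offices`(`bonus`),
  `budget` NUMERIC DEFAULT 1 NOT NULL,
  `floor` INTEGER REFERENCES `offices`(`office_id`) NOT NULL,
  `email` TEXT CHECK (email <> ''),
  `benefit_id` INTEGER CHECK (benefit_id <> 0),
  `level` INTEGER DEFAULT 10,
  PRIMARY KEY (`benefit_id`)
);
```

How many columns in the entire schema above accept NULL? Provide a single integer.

21

projects: 6 nullable (floor, bonus, email, status, salary, name — PK (project_id) and explicit NOT NULL columns excluded).
timesheets: 2 nullable (manager, start_date — PK (timesheet_id, headcount) and explicit NOT NULL columns excluded).
teams: 4 nullable (team_id, notes, level, salary — PK (grade) and explicit NOT NULL columns excluded).
offices: 3 nullable (location, level, floor — PK (office_id) and explicit NOT NULL columns excluded).
benefits: 6 nullable (status, name, code, rate, email, level — PK (benefit_id) and explicit NOT NULL columns excluded).
Total: 6 + 2 + 4 + 3 + 6 = 21.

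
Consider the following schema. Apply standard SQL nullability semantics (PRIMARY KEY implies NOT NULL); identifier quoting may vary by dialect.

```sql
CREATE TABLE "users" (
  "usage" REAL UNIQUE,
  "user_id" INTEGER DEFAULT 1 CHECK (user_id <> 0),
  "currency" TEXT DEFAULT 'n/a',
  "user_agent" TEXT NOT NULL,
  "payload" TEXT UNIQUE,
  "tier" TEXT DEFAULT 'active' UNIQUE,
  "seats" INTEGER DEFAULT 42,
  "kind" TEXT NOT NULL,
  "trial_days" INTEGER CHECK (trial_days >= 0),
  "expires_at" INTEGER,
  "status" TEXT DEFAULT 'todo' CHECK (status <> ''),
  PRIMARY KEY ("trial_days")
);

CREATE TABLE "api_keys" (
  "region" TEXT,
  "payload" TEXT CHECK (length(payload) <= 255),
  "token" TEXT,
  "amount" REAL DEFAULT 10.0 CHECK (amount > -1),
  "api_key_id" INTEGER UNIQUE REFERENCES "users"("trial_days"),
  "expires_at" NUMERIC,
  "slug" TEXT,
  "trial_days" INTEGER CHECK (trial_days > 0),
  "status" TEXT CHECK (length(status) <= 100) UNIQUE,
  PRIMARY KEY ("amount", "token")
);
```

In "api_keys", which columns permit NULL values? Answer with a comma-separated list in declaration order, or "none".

- region: no NOT NULL constraint applies → nullable.
- payload: CHECK does not forbid NULL (a CHECK constraint passes when its expression is NULL) → nullable.
- token: part of the PRIMARY KEY, which implies NOT NULL → not nullable.
- amount: part of the PRIMARY KEY, which implies NOT NULL → not nullable.
- api_key_id: a foreign key column may be NULL unless separately constrained → nullable.
- expires_at: no NOT NULL constraint applies → nullable.
- slug: no NOT NULL constraint applies → nullable.
- trial_days: CHECK does not forbid NULL (a CHECK constraint passes when its expression is NULL) → nullable.
- status: CHECK does not forbid NULL (a CHECK constraint passes when its expression is NULL) → nullable.

region, payload, api_key_id, expires_at, slug, trial_days, status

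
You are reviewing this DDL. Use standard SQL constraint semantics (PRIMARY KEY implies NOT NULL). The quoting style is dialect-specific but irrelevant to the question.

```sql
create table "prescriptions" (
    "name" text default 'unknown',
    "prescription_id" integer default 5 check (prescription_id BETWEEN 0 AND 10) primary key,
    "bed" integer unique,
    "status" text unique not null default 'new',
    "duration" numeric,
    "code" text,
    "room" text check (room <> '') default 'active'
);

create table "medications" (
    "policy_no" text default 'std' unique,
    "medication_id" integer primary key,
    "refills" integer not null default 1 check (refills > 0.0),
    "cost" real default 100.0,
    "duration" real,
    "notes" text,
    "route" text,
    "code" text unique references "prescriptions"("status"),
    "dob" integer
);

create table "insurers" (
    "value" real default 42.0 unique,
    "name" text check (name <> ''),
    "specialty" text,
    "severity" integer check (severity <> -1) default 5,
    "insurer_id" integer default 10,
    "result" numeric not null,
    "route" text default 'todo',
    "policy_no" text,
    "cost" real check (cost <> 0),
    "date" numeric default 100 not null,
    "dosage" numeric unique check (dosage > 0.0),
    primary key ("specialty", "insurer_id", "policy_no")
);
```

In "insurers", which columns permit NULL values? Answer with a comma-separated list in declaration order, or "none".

value, name, severity, route, cost, dosage

- value: UNIQUE does not imply NOT NULL → nullable.
- name: CHECK does not forbid NULL (a CHECK constraint passes when its expression is NULL) → nullable.
- specialty: part of the PRIMARY KEY, which implies NOT NULL → not nullable.
- severity: CHECK does not forbid NULL (a CHECK constraint passes when its expression is NULL) → nullable.
- insurer_id: part of the PRIMARY KEY, which implies NOT NULL → not nullable.
- result: declared NOT NULL → not nullable.
- route: DEFAULT only fills an omitted column; an explicit NULL is still allowed → nullable.
- policy_no: part of the PRIMARY KEY, which implies NOT NULL → not nullable.
- cost: CHECK does not forbid NULL (a CHECK constraint passes when its expression is NULL) → nullable.
- date: declared NOT NULL → not nullable.
- dosage: CHECK does not forbid NULL (a CHECK constraint passes when its expression is NULL) → nullable.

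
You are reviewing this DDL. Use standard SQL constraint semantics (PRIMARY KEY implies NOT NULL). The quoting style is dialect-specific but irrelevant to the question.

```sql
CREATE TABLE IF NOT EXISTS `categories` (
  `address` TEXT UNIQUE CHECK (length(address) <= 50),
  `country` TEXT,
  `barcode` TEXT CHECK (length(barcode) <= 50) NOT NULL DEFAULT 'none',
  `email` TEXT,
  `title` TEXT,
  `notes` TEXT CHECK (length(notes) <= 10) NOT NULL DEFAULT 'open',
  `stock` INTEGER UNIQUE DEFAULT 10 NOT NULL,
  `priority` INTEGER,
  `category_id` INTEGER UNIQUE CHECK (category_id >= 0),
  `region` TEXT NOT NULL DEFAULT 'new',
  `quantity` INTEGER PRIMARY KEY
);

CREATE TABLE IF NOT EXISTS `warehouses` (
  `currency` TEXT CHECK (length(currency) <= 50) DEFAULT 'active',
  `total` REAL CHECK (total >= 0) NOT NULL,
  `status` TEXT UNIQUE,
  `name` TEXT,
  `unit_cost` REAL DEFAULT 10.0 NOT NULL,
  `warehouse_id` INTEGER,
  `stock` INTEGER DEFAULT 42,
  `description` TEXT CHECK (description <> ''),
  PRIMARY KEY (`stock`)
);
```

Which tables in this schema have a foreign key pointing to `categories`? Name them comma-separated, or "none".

No REFERENCES clause anywhere in the schema names categories.

none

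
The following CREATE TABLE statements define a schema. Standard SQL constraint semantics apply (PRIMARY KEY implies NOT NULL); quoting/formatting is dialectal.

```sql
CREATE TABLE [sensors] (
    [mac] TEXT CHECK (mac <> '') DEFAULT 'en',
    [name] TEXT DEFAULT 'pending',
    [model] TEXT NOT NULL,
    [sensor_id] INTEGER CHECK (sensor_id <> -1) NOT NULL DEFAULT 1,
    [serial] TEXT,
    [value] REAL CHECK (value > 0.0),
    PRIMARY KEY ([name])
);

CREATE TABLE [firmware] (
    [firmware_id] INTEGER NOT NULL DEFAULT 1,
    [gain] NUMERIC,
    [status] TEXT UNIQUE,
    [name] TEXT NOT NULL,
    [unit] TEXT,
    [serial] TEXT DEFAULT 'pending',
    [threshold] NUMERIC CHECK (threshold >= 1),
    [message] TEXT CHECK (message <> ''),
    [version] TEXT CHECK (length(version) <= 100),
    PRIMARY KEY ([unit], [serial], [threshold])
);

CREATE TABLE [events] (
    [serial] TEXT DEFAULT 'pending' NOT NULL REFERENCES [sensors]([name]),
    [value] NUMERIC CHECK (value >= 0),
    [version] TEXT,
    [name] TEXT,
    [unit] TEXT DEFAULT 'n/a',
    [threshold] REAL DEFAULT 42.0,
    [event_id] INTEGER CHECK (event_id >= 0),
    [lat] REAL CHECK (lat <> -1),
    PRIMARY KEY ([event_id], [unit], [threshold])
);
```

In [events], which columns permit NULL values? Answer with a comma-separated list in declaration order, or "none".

value, version, name, lat

- serial: declared NOT NULL → not nullable.
- value: CHECK does not forbid NULL (a CHECK constraint passes when its expression is NULL) → nullable.
- version: no NOT NULL constraint applies → nullable.
- name: no NOT NULL constraint applies → nullable.
- unit: part of the PRIMARY KEY, which implies NOT NULL → not nullable.
- threshold: part of the PRIMARY KEY, which implies NOT NULL → not nullable.
- event_id: part of the PRIMARY KEY, which implies NOT NULL → not nullable.
- lat: CHECK does not forbid NULL (a CHECK constraint passes when its expression is NULL) → nullable.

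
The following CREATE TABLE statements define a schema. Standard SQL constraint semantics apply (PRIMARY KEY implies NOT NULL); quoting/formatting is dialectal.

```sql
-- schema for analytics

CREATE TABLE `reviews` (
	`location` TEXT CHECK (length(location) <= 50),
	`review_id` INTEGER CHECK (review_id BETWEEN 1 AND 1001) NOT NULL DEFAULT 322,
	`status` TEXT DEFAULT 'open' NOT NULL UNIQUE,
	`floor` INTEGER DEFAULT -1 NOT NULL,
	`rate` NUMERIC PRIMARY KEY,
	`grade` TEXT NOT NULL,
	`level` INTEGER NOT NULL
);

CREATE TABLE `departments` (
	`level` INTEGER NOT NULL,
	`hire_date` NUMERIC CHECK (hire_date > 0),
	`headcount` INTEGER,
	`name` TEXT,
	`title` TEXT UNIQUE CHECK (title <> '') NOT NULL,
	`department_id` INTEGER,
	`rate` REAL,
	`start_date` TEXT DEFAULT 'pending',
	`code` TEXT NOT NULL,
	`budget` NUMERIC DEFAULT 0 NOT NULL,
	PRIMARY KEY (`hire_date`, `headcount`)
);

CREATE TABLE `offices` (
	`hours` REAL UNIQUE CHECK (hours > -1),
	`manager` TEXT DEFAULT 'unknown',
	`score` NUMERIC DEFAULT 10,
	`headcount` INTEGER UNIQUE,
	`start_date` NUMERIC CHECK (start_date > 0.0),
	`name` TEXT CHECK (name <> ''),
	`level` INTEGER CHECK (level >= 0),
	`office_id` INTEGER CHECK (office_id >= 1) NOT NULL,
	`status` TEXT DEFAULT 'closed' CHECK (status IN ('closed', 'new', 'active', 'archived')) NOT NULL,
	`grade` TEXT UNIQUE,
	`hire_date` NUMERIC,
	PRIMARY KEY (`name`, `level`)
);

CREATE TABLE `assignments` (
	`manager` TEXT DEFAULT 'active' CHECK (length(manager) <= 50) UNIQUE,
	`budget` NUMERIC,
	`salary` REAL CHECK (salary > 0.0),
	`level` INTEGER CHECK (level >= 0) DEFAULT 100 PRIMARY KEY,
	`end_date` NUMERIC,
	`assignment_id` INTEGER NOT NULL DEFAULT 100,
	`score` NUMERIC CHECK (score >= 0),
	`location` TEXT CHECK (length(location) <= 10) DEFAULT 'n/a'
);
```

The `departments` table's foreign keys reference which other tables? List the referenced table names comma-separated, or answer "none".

none

No column in departments has a REFERENCES clause.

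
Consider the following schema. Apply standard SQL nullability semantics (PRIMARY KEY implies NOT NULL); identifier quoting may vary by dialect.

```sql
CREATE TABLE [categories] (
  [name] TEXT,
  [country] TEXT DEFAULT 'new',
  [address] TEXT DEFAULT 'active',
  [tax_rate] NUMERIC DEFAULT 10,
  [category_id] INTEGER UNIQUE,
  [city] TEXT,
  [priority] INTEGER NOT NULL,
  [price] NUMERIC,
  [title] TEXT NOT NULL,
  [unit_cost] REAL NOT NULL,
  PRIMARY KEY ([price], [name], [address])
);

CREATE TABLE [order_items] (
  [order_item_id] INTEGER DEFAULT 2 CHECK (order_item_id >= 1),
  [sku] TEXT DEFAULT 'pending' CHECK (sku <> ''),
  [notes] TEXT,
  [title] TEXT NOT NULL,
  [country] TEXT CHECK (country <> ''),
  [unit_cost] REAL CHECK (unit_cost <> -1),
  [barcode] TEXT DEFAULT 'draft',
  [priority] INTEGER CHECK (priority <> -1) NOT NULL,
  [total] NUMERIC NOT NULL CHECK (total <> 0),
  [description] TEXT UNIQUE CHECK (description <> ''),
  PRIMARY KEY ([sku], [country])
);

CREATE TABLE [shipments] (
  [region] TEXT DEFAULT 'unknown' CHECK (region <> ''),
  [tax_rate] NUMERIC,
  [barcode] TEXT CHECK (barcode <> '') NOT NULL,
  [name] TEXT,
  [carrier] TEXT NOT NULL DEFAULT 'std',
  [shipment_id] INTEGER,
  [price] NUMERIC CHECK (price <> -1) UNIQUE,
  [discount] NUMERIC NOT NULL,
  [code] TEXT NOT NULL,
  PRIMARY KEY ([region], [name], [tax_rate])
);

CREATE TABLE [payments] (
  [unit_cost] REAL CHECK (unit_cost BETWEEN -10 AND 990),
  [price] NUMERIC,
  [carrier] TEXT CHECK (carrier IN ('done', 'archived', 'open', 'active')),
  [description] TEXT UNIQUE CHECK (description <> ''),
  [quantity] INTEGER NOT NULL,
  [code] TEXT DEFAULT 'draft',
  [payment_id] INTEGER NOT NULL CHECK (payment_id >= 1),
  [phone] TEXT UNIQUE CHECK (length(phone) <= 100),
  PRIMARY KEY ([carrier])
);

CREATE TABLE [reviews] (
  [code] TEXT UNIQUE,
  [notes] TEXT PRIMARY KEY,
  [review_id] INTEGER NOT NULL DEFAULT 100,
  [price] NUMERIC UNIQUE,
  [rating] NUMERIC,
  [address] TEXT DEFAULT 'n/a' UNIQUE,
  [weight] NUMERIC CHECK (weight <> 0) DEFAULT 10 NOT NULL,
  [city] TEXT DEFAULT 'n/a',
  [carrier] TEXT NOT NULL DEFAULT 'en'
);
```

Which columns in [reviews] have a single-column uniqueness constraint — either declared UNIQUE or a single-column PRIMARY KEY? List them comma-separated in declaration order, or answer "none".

code, notes, price, address

- code: declared UNIQUE → unique.
- notes: single-column PRIMARY KEY → unique.
- review_id: no UNIQUE or single-column PK constraint.
- price: declared UNIQUE → unique.
- rating: no UNIQUE or single-column PK constraint.
- address: declared UNIQUE → unique.
- weight: no UNIQUE or single-column PK constraint.
- city: no UNIQUE or single-column PK constraint.
- carrier: no UNIQUE or single-column PK constraint.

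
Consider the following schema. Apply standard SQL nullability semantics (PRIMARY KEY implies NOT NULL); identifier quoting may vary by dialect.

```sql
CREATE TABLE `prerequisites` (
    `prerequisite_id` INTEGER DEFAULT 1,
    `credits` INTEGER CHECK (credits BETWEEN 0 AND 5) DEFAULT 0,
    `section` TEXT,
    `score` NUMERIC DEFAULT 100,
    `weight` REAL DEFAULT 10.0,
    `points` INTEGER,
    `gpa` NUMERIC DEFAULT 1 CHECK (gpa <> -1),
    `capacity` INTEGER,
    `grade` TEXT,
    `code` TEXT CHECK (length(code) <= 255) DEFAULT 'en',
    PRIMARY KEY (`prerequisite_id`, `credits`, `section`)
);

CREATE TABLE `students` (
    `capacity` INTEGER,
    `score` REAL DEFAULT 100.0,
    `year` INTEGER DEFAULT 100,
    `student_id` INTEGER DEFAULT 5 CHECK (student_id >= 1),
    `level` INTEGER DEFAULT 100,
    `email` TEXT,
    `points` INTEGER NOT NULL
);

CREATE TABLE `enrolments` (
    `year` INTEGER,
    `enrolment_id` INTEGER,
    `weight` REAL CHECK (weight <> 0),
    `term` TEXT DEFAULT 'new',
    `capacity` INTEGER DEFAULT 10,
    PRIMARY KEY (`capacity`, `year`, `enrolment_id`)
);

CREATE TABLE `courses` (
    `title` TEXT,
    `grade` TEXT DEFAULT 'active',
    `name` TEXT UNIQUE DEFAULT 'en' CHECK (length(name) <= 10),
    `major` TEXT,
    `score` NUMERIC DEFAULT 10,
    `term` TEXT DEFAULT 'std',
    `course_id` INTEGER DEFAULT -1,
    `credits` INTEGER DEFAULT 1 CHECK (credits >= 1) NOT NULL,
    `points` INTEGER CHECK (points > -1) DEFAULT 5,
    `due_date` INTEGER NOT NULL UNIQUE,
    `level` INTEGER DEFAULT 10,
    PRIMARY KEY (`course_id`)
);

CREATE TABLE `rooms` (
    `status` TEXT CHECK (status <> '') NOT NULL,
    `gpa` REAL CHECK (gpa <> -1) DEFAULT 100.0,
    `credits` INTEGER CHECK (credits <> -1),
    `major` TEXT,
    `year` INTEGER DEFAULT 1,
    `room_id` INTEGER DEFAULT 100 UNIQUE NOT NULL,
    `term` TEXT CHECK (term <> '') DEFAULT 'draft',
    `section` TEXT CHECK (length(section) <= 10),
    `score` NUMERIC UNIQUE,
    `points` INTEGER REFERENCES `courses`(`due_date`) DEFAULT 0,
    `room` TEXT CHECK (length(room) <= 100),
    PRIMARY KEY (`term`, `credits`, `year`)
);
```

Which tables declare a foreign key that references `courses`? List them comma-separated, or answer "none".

- rooms.points references courses(due_date).

rooms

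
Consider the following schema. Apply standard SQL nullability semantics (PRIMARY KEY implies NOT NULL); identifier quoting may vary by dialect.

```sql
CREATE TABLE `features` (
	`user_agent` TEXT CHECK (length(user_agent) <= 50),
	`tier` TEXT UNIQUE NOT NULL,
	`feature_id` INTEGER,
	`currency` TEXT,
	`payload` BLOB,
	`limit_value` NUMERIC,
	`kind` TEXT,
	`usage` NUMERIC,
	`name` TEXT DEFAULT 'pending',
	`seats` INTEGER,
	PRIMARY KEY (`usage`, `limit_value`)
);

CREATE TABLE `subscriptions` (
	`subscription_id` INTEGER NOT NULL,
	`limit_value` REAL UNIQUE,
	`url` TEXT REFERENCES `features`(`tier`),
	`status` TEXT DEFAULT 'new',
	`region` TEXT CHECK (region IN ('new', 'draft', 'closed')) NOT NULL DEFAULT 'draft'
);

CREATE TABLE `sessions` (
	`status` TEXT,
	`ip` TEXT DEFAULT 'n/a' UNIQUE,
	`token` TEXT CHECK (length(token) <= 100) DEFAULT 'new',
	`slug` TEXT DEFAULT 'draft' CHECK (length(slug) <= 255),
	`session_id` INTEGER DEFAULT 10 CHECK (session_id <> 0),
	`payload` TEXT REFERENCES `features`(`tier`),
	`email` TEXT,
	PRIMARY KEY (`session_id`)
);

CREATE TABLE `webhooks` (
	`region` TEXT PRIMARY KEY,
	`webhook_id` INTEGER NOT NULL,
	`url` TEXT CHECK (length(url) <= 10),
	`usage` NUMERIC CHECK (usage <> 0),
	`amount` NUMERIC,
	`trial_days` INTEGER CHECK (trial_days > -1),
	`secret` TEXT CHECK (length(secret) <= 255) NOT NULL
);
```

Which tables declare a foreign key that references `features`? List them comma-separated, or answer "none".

- subscriptions.url references features(tier).
- sessions.payload references features(tier).

subscriptions, sessions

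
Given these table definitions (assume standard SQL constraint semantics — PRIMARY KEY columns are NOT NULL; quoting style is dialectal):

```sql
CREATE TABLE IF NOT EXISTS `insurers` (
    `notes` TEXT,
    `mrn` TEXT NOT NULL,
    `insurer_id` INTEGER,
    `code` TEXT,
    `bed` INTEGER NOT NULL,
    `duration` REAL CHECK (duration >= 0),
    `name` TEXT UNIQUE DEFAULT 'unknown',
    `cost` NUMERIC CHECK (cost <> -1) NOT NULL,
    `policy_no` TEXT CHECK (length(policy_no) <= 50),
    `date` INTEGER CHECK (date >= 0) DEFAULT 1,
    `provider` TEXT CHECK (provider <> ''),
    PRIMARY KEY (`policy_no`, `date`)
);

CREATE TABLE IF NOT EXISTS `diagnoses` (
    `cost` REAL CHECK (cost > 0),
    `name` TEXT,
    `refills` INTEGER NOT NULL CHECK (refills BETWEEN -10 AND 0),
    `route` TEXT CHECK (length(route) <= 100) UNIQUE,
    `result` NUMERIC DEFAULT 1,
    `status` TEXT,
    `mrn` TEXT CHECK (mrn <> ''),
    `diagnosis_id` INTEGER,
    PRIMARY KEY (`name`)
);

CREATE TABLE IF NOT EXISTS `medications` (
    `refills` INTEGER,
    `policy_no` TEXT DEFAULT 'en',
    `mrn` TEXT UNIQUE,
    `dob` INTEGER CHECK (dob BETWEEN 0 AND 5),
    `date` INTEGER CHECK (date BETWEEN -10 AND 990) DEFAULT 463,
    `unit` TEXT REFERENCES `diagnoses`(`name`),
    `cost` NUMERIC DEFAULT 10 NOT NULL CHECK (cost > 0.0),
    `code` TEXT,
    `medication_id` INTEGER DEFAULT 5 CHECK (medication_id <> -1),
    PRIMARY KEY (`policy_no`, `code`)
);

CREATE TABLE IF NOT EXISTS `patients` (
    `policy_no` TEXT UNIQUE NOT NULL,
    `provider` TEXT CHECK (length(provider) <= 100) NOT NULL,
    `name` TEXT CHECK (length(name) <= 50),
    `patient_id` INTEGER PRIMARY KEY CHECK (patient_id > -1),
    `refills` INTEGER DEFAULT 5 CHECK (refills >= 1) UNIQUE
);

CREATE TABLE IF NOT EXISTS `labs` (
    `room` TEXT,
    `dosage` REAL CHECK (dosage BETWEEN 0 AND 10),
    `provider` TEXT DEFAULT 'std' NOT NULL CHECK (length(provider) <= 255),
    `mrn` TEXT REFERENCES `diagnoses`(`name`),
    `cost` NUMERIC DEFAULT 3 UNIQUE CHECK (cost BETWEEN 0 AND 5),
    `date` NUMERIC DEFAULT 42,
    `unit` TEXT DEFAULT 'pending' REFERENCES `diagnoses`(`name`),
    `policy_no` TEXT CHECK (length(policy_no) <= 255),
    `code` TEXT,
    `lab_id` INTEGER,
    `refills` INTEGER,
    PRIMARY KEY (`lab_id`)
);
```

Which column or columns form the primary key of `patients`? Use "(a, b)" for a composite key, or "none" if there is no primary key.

patient_id is declared PRIMARY KEY inline on the column.

patient_id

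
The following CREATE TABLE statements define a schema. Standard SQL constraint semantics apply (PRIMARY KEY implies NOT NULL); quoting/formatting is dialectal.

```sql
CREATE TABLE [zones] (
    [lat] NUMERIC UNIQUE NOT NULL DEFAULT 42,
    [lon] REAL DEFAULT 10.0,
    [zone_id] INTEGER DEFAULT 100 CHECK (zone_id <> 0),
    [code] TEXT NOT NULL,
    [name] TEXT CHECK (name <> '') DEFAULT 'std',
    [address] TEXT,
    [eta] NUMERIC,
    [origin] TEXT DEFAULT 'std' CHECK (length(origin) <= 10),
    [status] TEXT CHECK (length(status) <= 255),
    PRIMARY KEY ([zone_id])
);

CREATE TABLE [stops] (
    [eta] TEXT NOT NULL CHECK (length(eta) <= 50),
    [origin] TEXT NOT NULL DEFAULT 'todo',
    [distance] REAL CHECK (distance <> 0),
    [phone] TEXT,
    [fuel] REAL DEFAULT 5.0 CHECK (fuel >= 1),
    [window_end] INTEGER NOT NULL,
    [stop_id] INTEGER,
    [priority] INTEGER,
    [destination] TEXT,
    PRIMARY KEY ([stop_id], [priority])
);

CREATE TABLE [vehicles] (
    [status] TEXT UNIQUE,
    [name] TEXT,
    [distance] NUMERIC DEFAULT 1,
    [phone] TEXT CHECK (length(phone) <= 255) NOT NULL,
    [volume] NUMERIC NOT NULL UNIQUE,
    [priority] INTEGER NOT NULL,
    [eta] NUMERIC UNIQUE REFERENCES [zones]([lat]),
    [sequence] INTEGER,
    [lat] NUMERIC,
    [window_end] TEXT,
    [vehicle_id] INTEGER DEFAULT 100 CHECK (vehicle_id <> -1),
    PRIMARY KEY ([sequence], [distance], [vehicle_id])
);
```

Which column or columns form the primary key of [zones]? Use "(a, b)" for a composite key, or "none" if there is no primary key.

zone_id

zone_id is declared PRIMARY KEY as a table-level PRIMARY KEY clause.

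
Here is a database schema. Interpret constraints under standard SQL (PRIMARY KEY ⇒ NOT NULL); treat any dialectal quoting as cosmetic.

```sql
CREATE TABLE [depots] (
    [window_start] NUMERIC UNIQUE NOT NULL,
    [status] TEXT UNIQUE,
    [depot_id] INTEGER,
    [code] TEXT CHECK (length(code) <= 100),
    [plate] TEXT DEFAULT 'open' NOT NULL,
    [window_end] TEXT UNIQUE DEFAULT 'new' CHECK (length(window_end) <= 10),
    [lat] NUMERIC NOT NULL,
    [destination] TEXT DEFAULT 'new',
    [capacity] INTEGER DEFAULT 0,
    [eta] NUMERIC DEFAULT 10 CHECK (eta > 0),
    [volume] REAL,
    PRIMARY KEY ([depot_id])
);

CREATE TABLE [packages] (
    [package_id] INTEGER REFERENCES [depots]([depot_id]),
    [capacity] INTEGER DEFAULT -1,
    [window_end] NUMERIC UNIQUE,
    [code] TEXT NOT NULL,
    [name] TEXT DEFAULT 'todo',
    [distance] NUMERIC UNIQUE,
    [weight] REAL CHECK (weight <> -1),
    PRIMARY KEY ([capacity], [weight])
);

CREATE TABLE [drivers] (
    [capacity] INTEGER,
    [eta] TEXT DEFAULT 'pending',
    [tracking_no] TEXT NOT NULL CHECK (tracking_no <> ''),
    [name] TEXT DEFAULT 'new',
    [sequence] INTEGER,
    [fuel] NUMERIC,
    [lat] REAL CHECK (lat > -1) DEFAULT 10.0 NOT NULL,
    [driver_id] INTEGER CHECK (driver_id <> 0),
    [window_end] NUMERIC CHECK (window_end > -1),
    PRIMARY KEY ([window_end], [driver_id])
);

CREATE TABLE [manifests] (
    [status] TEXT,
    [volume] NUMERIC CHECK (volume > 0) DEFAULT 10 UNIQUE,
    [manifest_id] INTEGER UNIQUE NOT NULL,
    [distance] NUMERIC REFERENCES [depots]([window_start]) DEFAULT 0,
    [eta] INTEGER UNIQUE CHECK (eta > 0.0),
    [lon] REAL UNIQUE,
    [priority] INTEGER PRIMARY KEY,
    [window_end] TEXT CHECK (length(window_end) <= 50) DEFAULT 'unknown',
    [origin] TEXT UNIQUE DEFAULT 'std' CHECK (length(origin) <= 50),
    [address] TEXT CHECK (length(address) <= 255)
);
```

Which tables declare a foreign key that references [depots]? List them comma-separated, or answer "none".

packages, manifests

- packages.package_id references depots(depot_id).
- manifests.distance references depots(window_start).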